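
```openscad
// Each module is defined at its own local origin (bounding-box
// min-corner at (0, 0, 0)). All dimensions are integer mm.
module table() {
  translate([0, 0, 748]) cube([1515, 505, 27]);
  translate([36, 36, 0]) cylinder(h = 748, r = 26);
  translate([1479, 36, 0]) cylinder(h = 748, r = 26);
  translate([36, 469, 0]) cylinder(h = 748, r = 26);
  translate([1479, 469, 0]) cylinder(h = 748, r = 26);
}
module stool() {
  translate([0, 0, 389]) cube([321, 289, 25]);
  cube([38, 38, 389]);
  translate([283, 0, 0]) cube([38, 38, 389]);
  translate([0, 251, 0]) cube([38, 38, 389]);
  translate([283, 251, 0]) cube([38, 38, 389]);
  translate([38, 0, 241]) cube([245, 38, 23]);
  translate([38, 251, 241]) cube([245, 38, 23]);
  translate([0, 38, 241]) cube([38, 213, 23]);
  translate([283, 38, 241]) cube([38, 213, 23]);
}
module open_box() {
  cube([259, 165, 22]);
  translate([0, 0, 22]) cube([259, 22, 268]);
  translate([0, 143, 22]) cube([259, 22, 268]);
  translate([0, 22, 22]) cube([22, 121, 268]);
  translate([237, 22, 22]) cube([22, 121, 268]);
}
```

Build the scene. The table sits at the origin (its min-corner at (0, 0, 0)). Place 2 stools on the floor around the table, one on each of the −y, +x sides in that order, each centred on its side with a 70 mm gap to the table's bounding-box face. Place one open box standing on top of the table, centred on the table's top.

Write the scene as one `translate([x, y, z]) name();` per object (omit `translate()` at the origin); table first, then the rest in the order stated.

table();
translate([597, -359, 0]) stool();
translate([1585, 108, 0]) stool();
translate([628, 170, 775]) open_box();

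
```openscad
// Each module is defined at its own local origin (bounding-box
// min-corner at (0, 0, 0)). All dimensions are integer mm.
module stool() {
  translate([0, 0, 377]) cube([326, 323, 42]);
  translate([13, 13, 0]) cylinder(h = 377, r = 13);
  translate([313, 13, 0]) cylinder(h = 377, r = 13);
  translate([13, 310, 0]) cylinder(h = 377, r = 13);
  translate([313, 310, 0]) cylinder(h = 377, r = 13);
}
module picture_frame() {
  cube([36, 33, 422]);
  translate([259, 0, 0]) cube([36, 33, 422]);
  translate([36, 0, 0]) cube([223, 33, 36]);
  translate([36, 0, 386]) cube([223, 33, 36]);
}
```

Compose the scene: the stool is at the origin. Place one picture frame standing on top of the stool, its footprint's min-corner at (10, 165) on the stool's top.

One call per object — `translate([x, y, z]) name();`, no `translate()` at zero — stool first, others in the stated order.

stool();
translate([10, 165, 419]) picture_frame();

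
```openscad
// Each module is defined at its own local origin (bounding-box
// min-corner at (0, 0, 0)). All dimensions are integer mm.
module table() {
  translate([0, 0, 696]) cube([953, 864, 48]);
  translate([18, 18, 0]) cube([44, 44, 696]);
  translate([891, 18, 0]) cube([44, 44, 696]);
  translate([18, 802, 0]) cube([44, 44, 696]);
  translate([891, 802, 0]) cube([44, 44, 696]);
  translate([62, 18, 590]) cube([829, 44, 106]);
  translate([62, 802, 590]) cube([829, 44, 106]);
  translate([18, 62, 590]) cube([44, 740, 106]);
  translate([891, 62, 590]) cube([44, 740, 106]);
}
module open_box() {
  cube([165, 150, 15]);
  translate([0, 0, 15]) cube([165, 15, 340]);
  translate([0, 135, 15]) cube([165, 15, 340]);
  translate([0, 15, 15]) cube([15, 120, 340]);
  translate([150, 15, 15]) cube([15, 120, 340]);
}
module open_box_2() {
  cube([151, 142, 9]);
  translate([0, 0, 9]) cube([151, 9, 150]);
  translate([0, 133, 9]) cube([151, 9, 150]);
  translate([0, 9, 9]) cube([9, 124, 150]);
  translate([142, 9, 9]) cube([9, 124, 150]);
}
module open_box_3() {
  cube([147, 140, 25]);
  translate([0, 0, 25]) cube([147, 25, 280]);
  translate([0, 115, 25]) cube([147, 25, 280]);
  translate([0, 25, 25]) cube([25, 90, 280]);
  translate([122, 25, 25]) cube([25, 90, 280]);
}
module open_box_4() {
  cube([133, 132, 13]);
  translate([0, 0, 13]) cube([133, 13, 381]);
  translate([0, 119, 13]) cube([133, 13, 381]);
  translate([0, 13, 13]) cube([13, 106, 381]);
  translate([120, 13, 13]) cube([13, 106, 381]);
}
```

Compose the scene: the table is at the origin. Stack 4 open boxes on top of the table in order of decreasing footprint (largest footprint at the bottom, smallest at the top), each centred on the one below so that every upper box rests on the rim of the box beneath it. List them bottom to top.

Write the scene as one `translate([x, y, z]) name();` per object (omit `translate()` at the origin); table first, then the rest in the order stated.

table();
translate([394, 357, 744]) open_box();
translate([401, 361, 1099]) open_box_2();
translate([403, 362, 1258]) open_box_3();
translate([410, 366, 1563]) open_box_4();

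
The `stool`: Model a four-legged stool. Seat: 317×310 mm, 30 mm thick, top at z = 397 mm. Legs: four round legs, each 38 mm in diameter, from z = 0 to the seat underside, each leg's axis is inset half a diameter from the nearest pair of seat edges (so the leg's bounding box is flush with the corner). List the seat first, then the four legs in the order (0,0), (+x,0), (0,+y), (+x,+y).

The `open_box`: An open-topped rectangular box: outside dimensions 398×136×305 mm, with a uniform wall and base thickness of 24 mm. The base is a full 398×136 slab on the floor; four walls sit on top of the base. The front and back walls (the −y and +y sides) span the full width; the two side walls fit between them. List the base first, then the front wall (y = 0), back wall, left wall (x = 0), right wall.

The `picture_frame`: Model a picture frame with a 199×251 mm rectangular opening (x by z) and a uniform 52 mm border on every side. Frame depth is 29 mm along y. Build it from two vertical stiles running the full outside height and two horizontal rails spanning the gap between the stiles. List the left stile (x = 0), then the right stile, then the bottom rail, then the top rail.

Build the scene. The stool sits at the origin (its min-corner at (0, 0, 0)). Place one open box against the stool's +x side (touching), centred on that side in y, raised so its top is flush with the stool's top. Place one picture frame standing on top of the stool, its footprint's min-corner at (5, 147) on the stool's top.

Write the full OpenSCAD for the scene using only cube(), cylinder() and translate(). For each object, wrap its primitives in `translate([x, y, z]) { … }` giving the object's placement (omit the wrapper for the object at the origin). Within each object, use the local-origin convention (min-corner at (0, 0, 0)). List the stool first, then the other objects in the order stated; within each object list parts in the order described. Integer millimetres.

translate([0, 0, 367]) cube([317, 310, 30]);
translate([19, 19, 0]) cylinder(h = 367, r = 19);
translate([298, 19, 0]) cylinder(h = 367, r = 19);
translate([19, 291, 0]) cylinder(h = 367, r = 19);
translate([298, 291, 0]) cylinder(h = 367, r = 19);
translate([317, 87, 92]) {
  cube([398, 136, 24]);
  translate([0, 0, 24]) cube([398, 24, 281]);
  translate([0, 112, 24]) cube([398, 24, 281]);
  translate([0, 24, 24]) cube([24, 88, 281]);
  translate([374, 24, 24]) cube([24, 88, 281]);
}
translate([5, 147, 397]) {
  cube([52, 29, 355]);
  translate([251, 0, 0]) cube([52, 29, 355]);
  translate([52, 0, 0]) cube([199, 29, 52]);
  translate([52, 0, 303]) cube([199, 29, 52]);
}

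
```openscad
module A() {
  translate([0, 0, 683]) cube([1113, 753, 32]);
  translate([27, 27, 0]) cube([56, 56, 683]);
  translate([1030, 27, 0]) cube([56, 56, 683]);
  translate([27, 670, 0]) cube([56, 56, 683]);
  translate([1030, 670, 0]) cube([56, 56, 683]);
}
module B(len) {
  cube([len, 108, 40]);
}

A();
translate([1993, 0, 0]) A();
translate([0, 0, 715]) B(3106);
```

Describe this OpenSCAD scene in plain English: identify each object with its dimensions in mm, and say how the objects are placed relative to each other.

A is a table: top 1113 mm (x) × 753 mm (y), 32 mm thick, upper face at z = 715 mm, on four 56×56 mm square legs, each inset 27 mm from the nearest pair of top edges, running from z = 0 to the bottom of the top.

B is a rectangular beam 3106 mm long (x), 108 mm deep (y), 40 mm thick (z).

The beam spans the tops of two tables placed 880 mm apart, resting at z = 715 mm.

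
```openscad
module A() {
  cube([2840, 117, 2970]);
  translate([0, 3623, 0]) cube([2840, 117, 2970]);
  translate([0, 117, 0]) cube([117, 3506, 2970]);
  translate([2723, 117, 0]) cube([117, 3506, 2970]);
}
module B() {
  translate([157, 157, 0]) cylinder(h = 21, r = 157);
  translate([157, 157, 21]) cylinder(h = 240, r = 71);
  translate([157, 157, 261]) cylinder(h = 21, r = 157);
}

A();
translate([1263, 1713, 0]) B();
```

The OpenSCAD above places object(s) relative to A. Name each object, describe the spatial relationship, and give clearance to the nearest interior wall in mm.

A is a house frame. B is a spool. The spool sits inside the house frame, centred. The clearance to the nearest interior wall is 1146 mm.

Clearances: x = 1146, y = 1596; minimum 1146 mm.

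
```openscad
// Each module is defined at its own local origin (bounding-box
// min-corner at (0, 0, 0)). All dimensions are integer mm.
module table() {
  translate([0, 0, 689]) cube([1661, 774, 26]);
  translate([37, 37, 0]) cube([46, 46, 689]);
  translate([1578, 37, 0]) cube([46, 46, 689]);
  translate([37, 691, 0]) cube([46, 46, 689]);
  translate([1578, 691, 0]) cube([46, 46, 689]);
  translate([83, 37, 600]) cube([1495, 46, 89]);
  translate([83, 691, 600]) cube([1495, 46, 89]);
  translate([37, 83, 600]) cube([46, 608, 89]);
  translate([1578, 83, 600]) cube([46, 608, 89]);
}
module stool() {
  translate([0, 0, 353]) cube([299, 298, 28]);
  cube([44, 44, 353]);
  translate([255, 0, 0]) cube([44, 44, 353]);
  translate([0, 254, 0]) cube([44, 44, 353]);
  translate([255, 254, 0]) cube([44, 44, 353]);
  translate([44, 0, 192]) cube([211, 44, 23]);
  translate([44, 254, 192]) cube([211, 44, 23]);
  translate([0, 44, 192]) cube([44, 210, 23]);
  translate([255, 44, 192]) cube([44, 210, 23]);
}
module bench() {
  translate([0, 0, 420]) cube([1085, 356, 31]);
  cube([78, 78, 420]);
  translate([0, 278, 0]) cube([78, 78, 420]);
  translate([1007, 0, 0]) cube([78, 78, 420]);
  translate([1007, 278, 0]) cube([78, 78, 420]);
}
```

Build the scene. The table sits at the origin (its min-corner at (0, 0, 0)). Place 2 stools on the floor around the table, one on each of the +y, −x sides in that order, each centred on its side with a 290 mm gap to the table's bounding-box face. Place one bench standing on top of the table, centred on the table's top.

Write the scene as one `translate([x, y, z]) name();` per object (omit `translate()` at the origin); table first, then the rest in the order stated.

table();
translate([681, 1064, 0]) stool();
translate([-589, 238, 0]) stool();
translate([288, 209, 715]) bench();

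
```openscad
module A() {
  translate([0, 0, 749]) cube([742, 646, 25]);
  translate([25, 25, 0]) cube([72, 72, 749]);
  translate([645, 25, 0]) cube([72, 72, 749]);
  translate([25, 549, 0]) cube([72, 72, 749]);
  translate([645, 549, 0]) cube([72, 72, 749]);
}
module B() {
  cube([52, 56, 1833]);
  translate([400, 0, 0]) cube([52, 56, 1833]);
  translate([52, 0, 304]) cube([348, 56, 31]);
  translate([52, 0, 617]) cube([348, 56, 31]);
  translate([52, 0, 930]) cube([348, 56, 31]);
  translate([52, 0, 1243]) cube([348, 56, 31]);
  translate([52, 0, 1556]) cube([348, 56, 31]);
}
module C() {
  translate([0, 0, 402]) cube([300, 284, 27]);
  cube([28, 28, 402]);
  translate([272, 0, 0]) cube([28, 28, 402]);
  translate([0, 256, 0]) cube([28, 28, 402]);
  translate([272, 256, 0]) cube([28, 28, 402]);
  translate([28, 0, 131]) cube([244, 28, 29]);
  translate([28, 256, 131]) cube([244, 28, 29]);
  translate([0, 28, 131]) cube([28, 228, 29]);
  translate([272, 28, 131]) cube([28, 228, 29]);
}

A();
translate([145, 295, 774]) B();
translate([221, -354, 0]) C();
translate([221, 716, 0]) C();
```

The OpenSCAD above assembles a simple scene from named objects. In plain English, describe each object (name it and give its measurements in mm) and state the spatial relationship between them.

A is a table: top 742 mm (x) × 646 mm (y), 25 mm thick, upper face at z = 774 mm, on four 72×72 mm square legs, each inset 25 mm from the nearest pair of top edges, running from z = 0 to the bottom of the top.

B is a straight ladder. Two 52×56 mm vertical rails, 1833 mm tall, stand 452 mm apart (outside-to-outside) with their front faces coplanar on the −y side. 5 rungs, each 56 mm deep and 31 mm tall, span between the inner faces of the rails, front faces flush with the rails. The lowest rung's underside is at z = 304 mm and rungs are spaced 313 mm apart (underside to underside).

C is a four-legged stool. The seat is 300×284 mm, 27 mm thick, top at z = 429 mm. It stands on four square legs, each 28×28 mm in cross-section, from z = 0 to the seat underside, each flush with a corner of the seat. Four stretchers, 28 mm wide and 29 mm tall, connect adjacent legs with their undersides at z = 131 mm, each running between the inner faces of the legs it joins and aligned with the legs' outer faces on the other axis.

The ladder is on top of the table, centred. Two stools sit around the table at the −y, +y sides.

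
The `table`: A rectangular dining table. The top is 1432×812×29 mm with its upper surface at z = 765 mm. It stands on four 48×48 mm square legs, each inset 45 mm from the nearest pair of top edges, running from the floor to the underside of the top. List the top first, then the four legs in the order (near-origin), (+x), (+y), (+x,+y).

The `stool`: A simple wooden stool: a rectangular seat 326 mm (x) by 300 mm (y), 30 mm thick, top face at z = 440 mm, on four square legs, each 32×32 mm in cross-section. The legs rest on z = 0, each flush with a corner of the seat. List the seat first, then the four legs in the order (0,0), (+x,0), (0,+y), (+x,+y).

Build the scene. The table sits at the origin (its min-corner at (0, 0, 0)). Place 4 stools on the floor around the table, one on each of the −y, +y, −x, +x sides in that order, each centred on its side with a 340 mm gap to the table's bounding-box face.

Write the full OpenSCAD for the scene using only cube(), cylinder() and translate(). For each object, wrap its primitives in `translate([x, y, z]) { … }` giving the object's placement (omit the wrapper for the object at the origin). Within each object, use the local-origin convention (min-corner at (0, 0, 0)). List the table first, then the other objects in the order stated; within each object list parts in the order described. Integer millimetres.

translate([0, 0, 736]) cube([1432, 812, 29]);
translate([45, 45, 0]) cube([48, 48, 736]);
translate([1339, 45, 0]) cube([48, 48, 736]);
translate([45, 719, 0]) cube([48, 48, 736]);
translate([1339, 719, 0]) cube([48, 48, 736]);
translate([553, -640, 0]) {
  translate([0, 0, 410]) cube([326, 300, 30]);
  cube([32, 32, 410]);
  translate([294, 0, 0]) cube([32, 32, 410]);
  translate([0, 268, 0]) cube([32, 32, 410]);
  translate([294, 268, 0]) cube([32, 32, 410]);
}
translate([553, 1152, 0]) {
  translate([0, 0, 410]) cube([326, 300, 30]);
  cube([32, 32, 410]);
  translate([294, 0, 0]) cube([32, 32, 410]);
  translate([0, 268, 0]) cube([32, 32, 410]);
  translate([294, 268, 0]) cube([32, 32, 410]);
}
translate([-666, 256, 0]) {
  translate([0, 0, 410]) cube([326, 300, 30]);
  cube([32, 32, 410]);
  translate([294, 0, 0]) cube([32, 32, 410]);
  translate([0, 268, 0]) cube([32, 32, 410]);
  translate([294, 268, 0]) cube([32, 32, 410]);
}
translate([1772, 256, 0]) {
  translate([0, 0, 410]) cube([326, 300, 30]);
  cube([32, 32, 410]);
  translate([294, 0, 0]) cube([32, 32, 410]);
  translate([0, 268, 0]) cube([32, 32, 410]);
  translate([294, 268, 0]) cube([32, 32, 410]);
}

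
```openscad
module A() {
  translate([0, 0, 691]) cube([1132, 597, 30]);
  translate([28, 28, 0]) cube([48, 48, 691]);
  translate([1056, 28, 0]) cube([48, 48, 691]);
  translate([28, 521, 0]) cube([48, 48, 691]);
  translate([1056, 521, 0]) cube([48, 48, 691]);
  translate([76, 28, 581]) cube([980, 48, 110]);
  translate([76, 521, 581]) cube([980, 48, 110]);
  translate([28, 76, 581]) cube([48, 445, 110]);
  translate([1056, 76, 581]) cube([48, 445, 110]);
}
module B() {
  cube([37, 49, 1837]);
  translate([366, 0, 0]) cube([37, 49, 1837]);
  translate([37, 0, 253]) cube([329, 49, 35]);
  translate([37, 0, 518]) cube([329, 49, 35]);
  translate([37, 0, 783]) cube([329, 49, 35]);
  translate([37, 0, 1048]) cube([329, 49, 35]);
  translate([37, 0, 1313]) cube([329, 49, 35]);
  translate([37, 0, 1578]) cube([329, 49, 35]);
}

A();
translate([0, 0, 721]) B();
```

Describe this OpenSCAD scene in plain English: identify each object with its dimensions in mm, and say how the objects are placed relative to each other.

A is a table: top 1132 mm (x) × 597 mm (y), 30 mm thick, upper face at z = 721 mm, on four 48×48 mm square legs, each inset 28 mm from the nearest pair of top edges, running from z = 0 to the bottom of the top. Four apron rails, 48 mm thick and 110 mm tall, run between adjacent legs with their top edges flush with the underside of the top and their outer faces flush with the legs' outer faces.

B is a straight ladder. Two 37×49 mm vertical rails, 1837 mm tall, stand 403 mm apart (outside-to-outside) with their front faces coplanar on the −y side. 6 rungs, each 49 mm deep and 35 mm tall, span between the inner faces of the rails, front faces flush with the rails. The lowest rung's underside is at z = 253 mm and rungs are spaced 265 mm apart (underside to underside).

The ladder is on top of the table.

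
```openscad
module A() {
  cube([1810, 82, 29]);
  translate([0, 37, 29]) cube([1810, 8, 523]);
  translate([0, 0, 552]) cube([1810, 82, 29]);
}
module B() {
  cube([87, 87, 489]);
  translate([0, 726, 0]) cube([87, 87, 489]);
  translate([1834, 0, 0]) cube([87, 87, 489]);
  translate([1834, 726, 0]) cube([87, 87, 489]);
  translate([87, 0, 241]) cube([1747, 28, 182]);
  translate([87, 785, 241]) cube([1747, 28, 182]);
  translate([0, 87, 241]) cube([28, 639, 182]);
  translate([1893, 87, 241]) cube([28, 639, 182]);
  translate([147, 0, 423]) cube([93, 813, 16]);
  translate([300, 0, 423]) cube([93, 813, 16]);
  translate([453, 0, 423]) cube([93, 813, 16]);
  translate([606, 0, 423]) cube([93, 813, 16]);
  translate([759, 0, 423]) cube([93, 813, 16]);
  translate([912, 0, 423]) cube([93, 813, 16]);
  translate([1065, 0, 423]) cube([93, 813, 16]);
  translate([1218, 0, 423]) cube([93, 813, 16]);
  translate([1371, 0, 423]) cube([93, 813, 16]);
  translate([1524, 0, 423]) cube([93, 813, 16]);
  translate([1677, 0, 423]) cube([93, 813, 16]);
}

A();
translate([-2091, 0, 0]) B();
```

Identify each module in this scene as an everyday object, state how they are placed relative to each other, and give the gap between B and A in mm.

The bed frame's nearest face is 170 mm from the I-beam's −x face.

A is an I-beam. B is a bed frame. The bed frame is on the floor beside the I-beam on its −x side. The gap between the bed frame and the I-beam is 170 mm.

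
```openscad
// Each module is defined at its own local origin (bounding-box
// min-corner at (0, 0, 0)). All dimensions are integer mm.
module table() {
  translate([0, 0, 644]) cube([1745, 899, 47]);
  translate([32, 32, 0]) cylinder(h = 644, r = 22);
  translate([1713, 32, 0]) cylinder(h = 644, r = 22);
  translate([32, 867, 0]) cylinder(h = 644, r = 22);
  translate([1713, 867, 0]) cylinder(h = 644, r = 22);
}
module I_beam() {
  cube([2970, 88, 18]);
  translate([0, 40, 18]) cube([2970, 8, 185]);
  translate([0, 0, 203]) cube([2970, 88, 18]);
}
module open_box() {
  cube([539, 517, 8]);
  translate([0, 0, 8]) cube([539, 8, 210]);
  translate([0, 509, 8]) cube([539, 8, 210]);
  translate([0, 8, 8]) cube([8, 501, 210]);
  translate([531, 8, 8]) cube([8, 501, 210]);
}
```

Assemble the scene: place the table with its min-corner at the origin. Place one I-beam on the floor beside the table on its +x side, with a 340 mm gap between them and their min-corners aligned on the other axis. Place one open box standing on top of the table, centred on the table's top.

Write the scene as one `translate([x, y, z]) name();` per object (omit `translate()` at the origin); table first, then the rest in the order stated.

table();
translate([2085, 0, 0]) I_beam();
translate([603, 191, 691]) open_box();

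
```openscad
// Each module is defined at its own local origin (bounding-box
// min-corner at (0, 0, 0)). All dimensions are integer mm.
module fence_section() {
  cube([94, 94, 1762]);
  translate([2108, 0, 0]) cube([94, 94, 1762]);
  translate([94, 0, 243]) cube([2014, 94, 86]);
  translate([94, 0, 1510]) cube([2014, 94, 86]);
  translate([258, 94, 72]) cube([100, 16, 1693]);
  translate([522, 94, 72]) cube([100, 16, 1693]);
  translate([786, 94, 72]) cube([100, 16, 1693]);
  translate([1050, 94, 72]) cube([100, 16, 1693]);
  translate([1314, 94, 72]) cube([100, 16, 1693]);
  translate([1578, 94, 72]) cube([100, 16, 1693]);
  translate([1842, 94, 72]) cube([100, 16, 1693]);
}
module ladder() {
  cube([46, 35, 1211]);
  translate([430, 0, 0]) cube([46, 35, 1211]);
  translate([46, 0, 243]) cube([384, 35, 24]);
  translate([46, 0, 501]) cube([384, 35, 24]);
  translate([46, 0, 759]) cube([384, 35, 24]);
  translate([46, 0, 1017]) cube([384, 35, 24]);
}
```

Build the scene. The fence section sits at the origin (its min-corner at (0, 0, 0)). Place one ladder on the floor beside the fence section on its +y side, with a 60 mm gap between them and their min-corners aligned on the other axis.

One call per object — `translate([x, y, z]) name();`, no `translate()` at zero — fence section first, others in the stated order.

fence_section();
translate([0, 170, 0]) ladder();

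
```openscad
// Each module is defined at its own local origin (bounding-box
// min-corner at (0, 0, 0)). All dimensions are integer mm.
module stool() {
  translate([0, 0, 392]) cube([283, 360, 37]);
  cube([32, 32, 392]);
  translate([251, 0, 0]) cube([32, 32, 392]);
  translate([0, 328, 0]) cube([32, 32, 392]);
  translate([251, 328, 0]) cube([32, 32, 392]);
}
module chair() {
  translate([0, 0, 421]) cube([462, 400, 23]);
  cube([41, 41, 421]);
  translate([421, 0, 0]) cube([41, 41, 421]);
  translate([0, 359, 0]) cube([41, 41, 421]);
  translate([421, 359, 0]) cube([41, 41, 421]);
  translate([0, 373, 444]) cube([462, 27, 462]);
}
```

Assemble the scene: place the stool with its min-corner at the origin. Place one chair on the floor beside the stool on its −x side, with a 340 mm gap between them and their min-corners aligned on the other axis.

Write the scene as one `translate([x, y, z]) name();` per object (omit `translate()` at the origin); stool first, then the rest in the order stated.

stool();
translate([-802, 0, 0]) chair();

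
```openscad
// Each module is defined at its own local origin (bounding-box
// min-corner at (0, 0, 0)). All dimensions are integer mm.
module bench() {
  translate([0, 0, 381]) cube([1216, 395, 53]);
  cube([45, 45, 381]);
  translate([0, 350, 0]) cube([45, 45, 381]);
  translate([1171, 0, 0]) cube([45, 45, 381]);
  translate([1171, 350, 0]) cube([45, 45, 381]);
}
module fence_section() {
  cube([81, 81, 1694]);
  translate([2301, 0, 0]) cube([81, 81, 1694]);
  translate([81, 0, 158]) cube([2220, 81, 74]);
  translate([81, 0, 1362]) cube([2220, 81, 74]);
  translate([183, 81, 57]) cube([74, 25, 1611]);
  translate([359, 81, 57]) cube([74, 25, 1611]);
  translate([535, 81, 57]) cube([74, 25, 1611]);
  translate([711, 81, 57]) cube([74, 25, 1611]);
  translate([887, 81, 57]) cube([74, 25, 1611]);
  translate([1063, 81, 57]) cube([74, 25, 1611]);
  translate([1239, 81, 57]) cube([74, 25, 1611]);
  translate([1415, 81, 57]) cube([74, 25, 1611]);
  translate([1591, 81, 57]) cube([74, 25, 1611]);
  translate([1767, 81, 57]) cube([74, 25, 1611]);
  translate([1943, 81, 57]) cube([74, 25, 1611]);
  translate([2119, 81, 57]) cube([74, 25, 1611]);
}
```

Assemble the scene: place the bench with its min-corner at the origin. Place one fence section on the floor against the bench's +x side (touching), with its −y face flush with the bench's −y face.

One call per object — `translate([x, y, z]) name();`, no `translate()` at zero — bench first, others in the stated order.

bench();
translate([1216, 0, 0]) fence_section();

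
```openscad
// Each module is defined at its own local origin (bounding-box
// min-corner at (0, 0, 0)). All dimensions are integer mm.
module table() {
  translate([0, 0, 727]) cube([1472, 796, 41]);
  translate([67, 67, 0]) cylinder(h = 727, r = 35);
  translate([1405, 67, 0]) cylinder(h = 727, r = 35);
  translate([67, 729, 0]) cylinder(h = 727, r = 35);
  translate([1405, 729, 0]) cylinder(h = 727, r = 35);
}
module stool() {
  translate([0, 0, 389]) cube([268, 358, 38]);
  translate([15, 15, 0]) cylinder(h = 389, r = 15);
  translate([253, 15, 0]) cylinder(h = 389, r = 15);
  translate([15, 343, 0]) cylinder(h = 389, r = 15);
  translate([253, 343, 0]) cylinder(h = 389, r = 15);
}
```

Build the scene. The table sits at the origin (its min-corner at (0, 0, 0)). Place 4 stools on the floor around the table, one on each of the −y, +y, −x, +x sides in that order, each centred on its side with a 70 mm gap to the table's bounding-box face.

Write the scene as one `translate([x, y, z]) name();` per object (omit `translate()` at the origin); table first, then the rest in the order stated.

table();
translate([602, -428, 0]) stool();
translate([602, 866, 0]) stool();
translate([-338, 219, 0]) stool();
translate([1542, 219, 0]) stool();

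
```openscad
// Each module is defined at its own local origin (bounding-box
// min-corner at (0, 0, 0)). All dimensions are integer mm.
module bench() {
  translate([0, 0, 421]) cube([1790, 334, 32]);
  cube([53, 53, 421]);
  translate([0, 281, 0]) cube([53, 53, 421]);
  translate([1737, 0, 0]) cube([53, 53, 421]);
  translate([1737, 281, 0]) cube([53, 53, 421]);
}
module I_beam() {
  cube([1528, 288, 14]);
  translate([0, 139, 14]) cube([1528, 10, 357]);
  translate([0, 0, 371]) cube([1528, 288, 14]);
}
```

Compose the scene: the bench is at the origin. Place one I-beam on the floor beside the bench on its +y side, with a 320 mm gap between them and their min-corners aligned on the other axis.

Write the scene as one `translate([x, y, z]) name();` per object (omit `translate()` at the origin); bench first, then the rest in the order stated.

bench();
translate([0, 654, 0]) I_beam();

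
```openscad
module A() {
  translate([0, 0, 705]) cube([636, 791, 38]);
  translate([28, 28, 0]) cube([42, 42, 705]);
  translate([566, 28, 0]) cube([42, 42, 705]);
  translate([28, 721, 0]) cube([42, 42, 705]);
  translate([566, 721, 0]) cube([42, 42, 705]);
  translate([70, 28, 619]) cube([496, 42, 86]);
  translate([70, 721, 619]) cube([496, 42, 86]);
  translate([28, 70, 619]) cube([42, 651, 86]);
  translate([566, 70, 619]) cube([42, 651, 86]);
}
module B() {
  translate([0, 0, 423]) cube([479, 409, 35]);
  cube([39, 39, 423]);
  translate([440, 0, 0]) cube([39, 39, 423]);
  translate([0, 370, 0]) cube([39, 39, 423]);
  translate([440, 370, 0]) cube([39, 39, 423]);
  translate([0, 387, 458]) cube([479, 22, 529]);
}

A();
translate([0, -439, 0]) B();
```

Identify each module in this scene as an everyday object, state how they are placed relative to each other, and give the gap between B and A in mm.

The chair's nearest face is 30 mm from the table's −y face.

A is a table. B is a chair. The chair is on the floor beside the table on its −y side. The gap between the chair and the table is 30 mm.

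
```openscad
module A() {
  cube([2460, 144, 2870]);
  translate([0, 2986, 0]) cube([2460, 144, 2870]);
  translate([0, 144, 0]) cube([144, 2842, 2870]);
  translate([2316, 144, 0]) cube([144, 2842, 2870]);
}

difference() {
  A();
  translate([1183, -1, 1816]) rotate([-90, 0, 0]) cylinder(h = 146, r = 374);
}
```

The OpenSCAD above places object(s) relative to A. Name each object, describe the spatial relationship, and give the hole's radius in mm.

The subtracted cylinder has r = 374 mm.

A is a house frame. The house frame has a circular hole through its front wall. The hole's radius is 374 mm.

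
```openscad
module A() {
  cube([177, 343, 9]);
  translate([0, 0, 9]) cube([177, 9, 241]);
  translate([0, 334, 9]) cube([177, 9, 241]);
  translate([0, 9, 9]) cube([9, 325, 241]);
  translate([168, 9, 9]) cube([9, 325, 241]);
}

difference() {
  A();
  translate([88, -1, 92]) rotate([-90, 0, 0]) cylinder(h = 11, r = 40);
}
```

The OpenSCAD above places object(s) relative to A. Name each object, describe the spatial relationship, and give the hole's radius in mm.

The subtracted cylinder has r = 40 mm.

A is an open box. The open box has a circular hole through its front wall. The hole's radius is 40 mm.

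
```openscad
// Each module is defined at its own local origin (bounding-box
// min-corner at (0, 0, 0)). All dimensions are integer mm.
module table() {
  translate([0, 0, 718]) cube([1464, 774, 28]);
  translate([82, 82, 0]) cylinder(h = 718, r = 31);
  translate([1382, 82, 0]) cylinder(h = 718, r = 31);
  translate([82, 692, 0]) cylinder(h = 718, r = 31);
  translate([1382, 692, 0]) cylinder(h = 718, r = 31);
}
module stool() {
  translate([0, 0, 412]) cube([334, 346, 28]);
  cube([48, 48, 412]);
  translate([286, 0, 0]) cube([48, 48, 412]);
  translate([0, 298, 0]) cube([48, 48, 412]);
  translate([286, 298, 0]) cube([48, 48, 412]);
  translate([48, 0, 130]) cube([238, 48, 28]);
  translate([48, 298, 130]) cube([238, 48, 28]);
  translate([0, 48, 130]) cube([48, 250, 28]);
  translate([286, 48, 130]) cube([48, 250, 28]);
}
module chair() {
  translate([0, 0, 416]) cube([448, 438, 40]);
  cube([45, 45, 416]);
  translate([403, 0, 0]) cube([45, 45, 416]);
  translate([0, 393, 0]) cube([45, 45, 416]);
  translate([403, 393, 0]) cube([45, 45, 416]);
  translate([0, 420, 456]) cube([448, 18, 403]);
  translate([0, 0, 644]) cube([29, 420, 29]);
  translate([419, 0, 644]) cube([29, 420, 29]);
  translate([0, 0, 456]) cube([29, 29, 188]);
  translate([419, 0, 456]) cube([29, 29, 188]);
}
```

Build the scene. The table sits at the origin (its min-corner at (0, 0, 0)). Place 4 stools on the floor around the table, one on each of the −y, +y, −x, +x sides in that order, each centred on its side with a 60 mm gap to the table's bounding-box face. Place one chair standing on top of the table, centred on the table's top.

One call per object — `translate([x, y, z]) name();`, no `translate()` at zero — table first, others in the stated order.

table();
translate([565, -406, 0]) stool();
translate([565, 834, 0]) stool();
translate([-394, 214, 0]) stool();
translate([1524, 214, 0]) stool();
translate([508, 168, 746]) chair();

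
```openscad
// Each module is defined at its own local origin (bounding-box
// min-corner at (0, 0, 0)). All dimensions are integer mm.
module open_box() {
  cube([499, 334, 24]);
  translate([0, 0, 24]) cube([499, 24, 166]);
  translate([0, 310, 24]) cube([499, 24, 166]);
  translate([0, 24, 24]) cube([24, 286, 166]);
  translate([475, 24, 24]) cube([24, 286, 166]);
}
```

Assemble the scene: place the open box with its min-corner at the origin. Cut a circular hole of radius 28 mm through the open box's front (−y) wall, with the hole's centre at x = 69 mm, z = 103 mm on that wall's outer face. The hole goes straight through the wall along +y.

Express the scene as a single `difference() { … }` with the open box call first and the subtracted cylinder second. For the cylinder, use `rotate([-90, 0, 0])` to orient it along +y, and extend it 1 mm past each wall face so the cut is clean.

difference() {
  open_box();
  translate([69, -1, 103]) rotate([-90, 0, 0]) cylinder(h = 26, r = 28);
}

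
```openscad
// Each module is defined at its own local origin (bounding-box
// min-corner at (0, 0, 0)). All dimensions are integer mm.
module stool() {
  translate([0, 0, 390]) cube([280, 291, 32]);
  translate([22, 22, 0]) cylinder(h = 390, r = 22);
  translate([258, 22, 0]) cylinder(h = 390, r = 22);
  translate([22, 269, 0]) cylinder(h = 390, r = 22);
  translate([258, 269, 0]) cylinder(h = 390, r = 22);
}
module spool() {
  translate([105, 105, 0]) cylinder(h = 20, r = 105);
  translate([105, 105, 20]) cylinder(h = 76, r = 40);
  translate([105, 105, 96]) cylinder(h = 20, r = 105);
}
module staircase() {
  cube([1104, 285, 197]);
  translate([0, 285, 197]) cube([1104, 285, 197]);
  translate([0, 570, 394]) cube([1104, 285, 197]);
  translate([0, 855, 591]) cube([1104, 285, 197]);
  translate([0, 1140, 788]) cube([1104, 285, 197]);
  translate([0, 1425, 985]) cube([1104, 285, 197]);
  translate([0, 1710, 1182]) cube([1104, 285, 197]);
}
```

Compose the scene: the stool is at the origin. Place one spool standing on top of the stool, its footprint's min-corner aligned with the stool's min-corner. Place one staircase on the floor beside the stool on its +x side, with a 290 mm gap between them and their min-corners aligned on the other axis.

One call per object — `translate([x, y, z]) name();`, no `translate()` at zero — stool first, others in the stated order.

stool();
translate([0, 0, 422]) spool();
translate([570, 0, 0]) staircase();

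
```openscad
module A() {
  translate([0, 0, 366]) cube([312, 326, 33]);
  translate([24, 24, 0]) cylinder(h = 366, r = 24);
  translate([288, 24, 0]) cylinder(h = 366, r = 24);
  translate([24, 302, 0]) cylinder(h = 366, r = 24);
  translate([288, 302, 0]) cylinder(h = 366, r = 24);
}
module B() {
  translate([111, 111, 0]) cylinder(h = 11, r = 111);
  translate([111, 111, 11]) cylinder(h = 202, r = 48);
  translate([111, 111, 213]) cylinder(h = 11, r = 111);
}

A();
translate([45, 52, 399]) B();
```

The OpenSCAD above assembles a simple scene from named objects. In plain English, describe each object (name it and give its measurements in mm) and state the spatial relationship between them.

A is a simple wooden stool: a rectangular seat 312 mm (x) by 326 mm (y), 33 mm thick, top face at z = 399 mm, on four round legs, each 48 mm in diameter. The legs rest on z = 0, each leg's axis is inset half a diameter from the nearest pair of seat edges (so the leg's bounding box is flush with the corner).

B is a spool: two coaxial disc flanges of radius 111 mm and thickness 11 mm, joined by a core cylinder of radius 48 mm and height 202 mm. The lower flange rests on z = 0 and the three cylinders share a vertical axis.

The spool is on top of the stool, centred.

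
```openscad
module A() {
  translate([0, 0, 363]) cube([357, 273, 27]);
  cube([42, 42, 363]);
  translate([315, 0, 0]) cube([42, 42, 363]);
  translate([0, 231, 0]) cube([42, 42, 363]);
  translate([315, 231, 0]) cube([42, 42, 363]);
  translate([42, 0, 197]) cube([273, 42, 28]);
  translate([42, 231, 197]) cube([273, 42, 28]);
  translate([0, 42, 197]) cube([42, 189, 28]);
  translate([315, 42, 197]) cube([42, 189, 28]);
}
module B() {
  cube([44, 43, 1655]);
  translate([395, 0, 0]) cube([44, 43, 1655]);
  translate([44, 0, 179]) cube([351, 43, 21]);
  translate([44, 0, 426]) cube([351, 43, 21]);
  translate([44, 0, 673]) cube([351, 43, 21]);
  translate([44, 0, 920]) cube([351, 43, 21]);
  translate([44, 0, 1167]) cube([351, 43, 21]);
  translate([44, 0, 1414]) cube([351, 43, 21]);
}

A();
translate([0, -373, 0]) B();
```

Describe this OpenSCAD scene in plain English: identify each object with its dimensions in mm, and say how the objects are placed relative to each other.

A is a four-legged stool. The seat is 357×273 mm, 27 mm thick, top at z = 390 mm. It stands on four square legs, each 42×42 mm in cross-section, from z = 0 to the seat underside, each flush with a corner of the seat. Four stretchers, 42 mm wide and 28 mm tall, connect adjacent legs with their undersides at z = 197 mm, each running between the inner faces of the legs it joins and aligned with the legs' outer faces on the other axis.

B is a wooden ladder with two side rails of 44×43 mm section and 1655 mm height, set 439 mm apart overall. Between them run 6 rectangular rungs (43 mm deep, 21 mm thick), front faces flush with the rails' −y face. The bottom of the first rung is 179 mm above the floor and each subsequent rung is 247 mm higher than the one below.

The ladder is on the floor beside the stool on its −y side.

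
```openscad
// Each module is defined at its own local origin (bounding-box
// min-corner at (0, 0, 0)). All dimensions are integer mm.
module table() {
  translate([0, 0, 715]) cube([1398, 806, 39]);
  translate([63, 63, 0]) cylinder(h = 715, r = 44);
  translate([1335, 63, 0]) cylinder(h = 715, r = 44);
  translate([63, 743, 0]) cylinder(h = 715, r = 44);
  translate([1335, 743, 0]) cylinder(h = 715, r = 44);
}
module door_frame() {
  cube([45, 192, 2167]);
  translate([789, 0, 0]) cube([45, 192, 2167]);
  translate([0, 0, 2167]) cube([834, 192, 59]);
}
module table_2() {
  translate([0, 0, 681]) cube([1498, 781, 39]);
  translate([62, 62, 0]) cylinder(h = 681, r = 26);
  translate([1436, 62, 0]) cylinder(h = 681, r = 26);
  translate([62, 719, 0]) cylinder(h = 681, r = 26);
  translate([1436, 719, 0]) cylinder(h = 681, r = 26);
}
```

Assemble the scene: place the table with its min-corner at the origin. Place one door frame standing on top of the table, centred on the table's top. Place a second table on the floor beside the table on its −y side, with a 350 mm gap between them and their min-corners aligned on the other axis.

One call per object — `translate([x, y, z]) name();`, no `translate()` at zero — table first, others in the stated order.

table();
translate([282, 307, 754]) door_frame();
translate([0, -1131, 0]) table_2();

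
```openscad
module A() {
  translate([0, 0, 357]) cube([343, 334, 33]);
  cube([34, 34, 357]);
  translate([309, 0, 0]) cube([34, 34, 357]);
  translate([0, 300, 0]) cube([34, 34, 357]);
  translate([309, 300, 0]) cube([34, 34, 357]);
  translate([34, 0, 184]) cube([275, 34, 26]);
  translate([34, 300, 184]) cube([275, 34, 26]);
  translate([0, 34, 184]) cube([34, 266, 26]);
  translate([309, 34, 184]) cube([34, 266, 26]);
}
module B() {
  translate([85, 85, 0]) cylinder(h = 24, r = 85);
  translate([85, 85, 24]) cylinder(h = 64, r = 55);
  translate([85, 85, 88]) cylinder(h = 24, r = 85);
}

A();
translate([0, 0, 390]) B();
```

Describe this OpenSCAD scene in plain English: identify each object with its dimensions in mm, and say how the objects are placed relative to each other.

A is a four-legged stool. The seat is 343×334 mm, 33 mm thick, top at z = 390 mm. It stands on four square legs, each 34×34 mm in cross-section, from z = 0 to the seat underside, each flush with a corner of the seat. Four stretchers, 34 mm wide and 26 mm tall, connect adjacent legs with their undersides at z = 184 mm, each running between the inner faces of the legs it joins and aligned with the legs' outer faces on the other axis.

B is a spool: two coaxial disc flanges of radius 85 mm and thickness 24 mm, joined by a core cylinder of radius 55 mm and height 64 mm. The lower flange rests on z = 0 and the three cylinders share a vertical axis.

The spool is on top of the stool.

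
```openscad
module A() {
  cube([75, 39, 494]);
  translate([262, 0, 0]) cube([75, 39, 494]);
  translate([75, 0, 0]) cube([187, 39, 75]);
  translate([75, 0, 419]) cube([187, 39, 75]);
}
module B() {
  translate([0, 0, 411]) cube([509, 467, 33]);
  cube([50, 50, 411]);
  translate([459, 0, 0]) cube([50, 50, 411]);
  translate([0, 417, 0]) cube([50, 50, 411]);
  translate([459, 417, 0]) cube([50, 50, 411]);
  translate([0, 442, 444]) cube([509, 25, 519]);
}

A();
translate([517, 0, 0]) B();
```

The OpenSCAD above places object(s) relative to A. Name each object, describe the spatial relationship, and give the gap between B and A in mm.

A is a picture frame. B is a chair. The chair is on the floor beside the picture frame on its +x side. The gap between the chair and the picture frame is 180 mm.

The chair's nearest face is 180 mm from the picture frame's +x face.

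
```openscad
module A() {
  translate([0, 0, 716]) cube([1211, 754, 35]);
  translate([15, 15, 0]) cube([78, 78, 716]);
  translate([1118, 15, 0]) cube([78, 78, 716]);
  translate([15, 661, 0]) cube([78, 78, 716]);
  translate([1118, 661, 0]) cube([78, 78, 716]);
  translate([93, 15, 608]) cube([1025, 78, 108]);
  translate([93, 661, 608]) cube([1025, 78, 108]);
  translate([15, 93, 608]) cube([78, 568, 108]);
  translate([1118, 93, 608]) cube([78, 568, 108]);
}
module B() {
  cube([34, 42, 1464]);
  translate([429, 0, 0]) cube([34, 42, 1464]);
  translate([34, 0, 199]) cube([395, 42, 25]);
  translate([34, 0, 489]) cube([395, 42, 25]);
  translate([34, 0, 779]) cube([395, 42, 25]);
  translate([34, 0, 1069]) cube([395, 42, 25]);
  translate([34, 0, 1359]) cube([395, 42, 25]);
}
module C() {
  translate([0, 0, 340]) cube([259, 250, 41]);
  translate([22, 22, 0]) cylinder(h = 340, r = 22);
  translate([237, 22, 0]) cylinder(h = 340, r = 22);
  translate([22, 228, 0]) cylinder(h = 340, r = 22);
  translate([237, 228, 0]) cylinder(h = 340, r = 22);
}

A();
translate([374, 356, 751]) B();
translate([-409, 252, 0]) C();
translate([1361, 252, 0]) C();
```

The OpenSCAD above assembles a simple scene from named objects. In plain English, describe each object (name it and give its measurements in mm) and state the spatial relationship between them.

A is a table with a 1211×754 mm rectangular top, 35 mm thick, top surface at z = 751 mm, supported by four 78×78 mm square legs, each inset 15 mm from the nearest pair of top edges, running from the floor. Four apron rails, 78 mm thick and 108 mm tall, run between adjacent legs with their top edges flush with the underside of the top and their outer faces flush with the legs' outer faces.

B is a wooden ladder with two side rails of 34×42 mm section and 1464 mm height, set 463 mm apart overall. Between them run 5 rectangular rungs (42 mm deep, 25 mm thick), front faces flush with the rails' −y face. The bottom of the first rung is 199 mm above the floor and each subsequent rung is 290 mm higher than the one below.

C is a simple wooden stool: a rectangular seat 259 mm (x) by 250 mm (y), 41 mm thick, top face at z = 381 mm, on four round legs, each 44 mm in diameter. The legs rest on z = 0, each leg's axis is inset half a diameter from the nearest pair of seat edges (so the leg's bounding box is flush with the corner).

The ladder is on top of the table, centred. Two stools sit around the table at the −x, +x sides.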